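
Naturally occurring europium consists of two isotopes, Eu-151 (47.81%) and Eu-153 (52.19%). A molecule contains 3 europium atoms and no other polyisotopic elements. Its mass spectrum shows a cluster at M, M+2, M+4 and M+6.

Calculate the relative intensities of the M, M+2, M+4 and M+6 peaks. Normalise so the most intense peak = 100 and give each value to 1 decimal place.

28.0 : 91.6 : 100.0 : 36.4

Expanding (0.4781 + 0.5219)^3:
P(M) = 0.4781^3 = 0.109284
P(M+2) = 3 × 0.4781^2 × 0.5219^1 = 0.357887
P(M+4) = 3 × 0.4781^1 × 0.5219^2 = 0.390674
P(M+6) = 0.5219^3 = 0.142155
The M+4 peak is largest (0.390674); scaling to 100 gives 28.0 : 91.6 : 100.0 : 36.4.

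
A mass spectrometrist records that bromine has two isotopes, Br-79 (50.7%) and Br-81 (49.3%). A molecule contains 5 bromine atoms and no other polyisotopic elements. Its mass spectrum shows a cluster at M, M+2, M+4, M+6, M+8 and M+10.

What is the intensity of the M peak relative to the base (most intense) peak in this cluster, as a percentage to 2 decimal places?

10.58%

Term probabilities: M 0.0335, M+2 0.1629, M+4 0.3168, M+6 0.3080, M+8 0.1497, M+10 0.0291. Base peak = M+4.
P(M+4) = C(5,2) × 0.507^3 × 0.493^2 = 10 × 0.13032384 × 0.243049 = 0.316751 (base)
P(M) = C(5,0) × 0.507^5 × 0.493^0 = 1 × 0.03349961 × 1.0000 = 0.033500
Relative intensity = 0.033500 / 0.316751 × 100 = 10.58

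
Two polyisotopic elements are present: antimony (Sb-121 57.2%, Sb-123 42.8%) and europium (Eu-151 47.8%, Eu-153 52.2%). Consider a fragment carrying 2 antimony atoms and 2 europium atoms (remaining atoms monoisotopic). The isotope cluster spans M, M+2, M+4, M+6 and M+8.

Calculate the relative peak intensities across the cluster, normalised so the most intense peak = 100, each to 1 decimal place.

19.9 : 73.3 : 100.0 : 59.9 : 13.3

Antimony pattern (n=2): 0.327184 : 0.489632 : 0.183184
Europium pattern (n=2): 0.228484 : 0.499032 : 0.272484
Convolve the two distributions (both contribute in 2-u steps):
  M: 0.327184×0.228484 = 0.074756
  M+2: 0.327184×0.499032 + 0.489632×0.228484 = 0.275148
  M+4: 0.327184×0.272484 + 0.489632×0.499032 + 0.183184×0.228484 = 0.375349
  M+6: 0.489632×0.272484 + 0.183184×0.499032 = 0.224832
  M+8: 0.183184×0.272484 = 0.049915
Scale to base peak (0.375349) = 100: 19.9 : 73.3 : 100.0 : 59.9 : 13.3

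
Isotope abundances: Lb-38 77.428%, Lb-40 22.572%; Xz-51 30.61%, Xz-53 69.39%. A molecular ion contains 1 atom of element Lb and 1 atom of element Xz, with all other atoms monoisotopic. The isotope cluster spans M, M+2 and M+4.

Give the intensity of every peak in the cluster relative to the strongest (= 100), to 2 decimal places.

39.09 : 100.00 : 25.83

Element Lb pattern (n=1): 0.77428 : 0.22572
Element Xz pattern (n=1): 0.3061 : 0.6939
Convolve the two distributions (both contribute in 2-u steps):
  M: 0.77428×0.3061 = 0.237007
  M+2: 0.77428×0.6939 + 0.22572×0.3061 = 0.606366
  M+4: 0.22572×0.6939 = 0.156627
Scale to base peak (0.606366) = 100: 39.09 : 100.00 : 25.83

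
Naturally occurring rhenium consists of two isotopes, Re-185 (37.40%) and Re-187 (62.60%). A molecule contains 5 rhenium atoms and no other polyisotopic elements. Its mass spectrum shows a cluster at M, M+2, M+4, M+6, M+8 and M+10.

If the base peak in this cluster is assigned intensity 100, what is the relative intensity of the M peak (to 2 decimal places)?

(0.3740 + 0.6260)^5 gives M 0.0073, M+2 0.0612, M+4 0.2050, M+6 0.3431, M+8 0.2872, M+10 0.0961; the largest is M+6.
P(M+6) = C(5,3) × 0.3740^2 × 0.6260^3 = 10 × 0.139876 × 0.24531438 = 0.343136 (base)
P(M) = C(5,0) × 0.3740^5 × 0.6260^0 = 1 × 0.00731742 × 1.0000 = 0.007317
Relative intensity = 0.007317 / 0.343136 × 100 = 2.13

2.13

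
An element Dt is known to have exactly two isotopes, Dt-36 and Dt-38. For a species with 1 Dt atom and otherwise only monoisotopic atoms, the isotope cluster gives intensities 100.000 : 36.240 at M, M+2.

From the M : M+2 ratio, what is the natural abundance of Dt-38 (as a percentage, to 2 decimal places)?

Let p = fractional abundance of Dt-36. I(M+2)/I(M) = [C(1,1)·p^0·(1−p)] / p^1 = 1·(1−p)/p = 36.240/100.000 = 0.3624
(1−p)/p = 0.3624/1 = 0.3624  ⇒  p = 1/(1 + 0.3624) = 0.7340
Dt-36: 73.40%, Dt-38: 26.60%.

26.60%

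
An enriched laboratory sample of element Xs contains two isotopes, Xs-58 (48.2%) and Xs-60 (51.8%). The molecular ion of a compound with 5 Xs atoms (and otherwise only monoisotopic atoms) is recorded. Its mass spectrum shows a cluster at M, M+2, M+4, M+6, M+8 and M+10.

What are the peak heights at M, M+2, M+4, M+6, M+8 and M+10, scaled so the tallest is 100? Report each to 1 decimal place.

Each Xs atom is independently Xs-58 (p = 0.482) or Xs-60 (q = 0.518); the cluster is the binomial expansion (p + q)^5.
P(M) = 0.482^5 = 0.026016
P(M+2) = 5 × 0.482^4 × 0.518^1 = 0.139794
P(M+4) = 10 × 0.482^3 × 0.518^2 = 0.300470
P(M+6) = 10 × 0.482^2 × 0.518^3 = 0.322911
P(M+8) = 5 × 0.482^1 × 0.518^4 = 0.173515
P(M+10) = 0.518^5 = 0.037295
The M+6 peak is largest (0.322911); scaling to 100 gives 8.1 : 43.3 : 93.1 : 100.0 : 53.7 : 11.5.

8.1 : 43.3 : 93.1 : 100.0 : 53.7 : 11.5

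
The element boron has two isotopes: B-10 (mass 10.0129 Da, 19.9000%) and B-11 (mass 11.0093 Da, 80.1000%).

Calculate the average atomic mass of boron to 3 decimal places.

Ar = Σ fᵢ·mᵢ = 0.199000 × 10.0129 + 0.801000 × 11.0093
= 1.99257 + 8.81845 = 10.81102 Da

10.811 Da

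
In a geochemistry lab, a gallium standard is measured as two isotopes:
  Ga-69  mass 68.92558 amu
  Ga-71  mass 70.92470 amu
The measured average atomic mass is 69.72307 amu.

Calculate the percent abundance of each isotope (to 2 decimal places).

Ga-69: 60.11%, Ga-71: 39.89%

With x = fraction of Ga-69 (so Ga-71 is 1 − x):
68.92558·x + 70.92470·(1 − x) = 69.72307
(68.92558 − 70.92470)·x = 69.72307 − 70.92470
x = -1.20163 / -1.99912 = 0.60108 → 60.11% Ga-69, 39.89% Ga-71.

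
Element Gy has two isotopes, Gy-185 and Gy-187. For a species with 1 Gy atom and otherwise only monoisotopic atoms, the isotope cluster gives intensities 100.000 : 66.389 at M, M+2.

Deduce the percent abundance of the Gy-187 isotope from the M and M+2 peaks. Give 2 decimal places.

39.90%

Let p = fractional abundance of Gy-185. I(M+2)/I(M) = [C(1,1)·p^0·(1−p)] / p^1 = 1·(1−p)/p = 66.389/100.000 = 0.6639
(1−p)/p = 0.6639/1 = 0.6639  ⇒  p = 1/(1 + 0.6639) = 0.6010
Gy-185: 60.10%, Gy-187: 39.90%.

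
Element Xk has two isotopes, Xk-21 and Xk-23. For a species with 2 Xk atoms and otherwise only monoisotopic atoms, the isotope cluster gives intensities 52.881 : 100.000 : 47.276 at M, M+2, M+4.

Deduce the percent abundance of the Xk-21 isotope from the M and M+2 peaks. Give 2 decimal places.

51.40%

Write p for the Xk-21 fraction. I(M+2)/I(M) = [C(2,1)·p^1·(1−p)] / p^2 = 2·(1−p)/p = 100.000/52.881 = 1.8910
(1−p)/p = 1.8910/2 = 0.9455  ⇒  p = 1/(1 + 0.9455) = 0.5140
Xk-21: 51.40%, Xk-23: 48.60%.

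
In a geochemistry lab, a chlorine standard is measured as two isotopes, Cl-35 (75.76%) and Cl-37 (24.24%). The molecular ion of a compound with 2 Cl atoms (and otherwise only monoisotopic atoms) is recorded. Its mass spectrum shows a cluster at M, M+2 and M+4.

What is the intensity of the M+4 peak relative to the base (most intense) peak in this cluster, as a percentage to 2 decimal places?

10.24%

(0.7576 + 0.2424)^2 gives M 0.5740, M+2 0.3673, M+4 0.0588; the largest is M.
P(M) = C(2,0) × 0.7576^2 × 0.2424^0 = 1 × 0.57395776 × 1.0000 = 0.573958 (base)
P(M+4) = C(2,2) × 0.7576^0 × 0.2424^2 = 1 × 1.0000 × 0.05875776 = 0.058758
Relative intensity = 0.058758 / 0.573958 × 100 = 10.24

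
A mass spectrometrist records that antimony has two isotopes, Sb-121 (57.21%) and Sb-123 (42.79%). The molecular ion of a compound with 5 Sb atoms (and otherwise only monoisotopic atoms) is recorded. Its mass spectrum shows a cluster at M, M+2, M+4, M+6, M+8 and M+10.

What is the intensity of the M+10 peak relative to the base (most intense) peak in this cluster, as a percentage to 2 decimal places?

4.18%

(0.5721 + 0.4279)^5 gives M 0.0613, M+2 0.2292, M+4 0.3428, M+6 0.2564, M+8 0.0959, M+10 0.0143; the largest is M+4.
P(M+4) = C(5,2) × 0.5721^3 × 0.4279^2 = 10 × 0.18724742 × 0.18309841 = 0.342847 (base)
P(M+10) = C(5,5) × 0.5721^0 × 0.4279^5 = 1 × 1.0000 × 0.01434536 = 0.014345
Relative intensity = 0.014345 / 0.342847 × 100 = 4.18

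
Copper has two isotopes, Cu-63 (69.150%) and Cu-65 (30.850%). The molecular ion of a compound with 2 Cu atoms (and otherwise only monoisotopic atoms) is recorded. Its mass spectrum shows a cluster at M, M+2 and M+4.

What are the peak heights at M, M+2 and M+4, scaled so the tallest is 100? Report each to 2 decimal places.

The 2 Cu atoms are independent, so intensities follow the terms of (0.69150 + 0.30850)^2.
P(M) = 0.69150^2 = 0.478172
P(M+2) = 2 × 0.69150^1 × 0.30850^1 = 0.426656
P(M+4) = 0.30850^2 = 0.095172
The M peak is largest (0.478172); scaling to 100 gives 100.00 : 89.23 : 19.90.

100.00 : 89.23 : 19.90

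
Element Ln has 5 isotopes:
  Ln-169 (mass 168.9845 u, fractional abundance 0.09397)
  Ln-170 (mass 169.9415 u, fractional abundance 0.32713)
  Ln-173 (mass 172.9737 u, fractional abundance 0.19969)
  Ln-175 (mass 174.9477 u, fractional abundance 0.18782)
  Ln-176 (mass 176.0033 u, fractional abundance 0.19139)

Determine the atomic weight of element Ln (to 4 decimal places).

172.5575 u

Average mass = Σ (abundance × isotope mass) = 0.09397 × 168.9845 + 0.32713 × 169.9415 + 0.19969 × 172.9737 + 0.18782 × 174.9477 + 0.19139 × 176.0033
= 15.87947 + 55.59296 + 34.54112 + 32.85868 + 33.68527 = 172.55750 u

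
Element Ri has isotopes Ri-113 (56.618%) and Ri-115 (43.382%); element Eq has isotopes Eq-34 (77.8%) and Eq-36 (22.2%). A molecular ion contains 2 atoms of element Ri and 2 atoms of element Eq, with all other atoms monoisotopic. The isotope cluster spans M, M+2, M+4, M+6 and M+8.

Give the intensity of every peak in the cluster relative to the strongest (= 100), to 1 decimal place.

Element Ri pattern (n=2): 0.32055979 : 0.49124042 : 0.18819979
Element Eq pattern (n=2): 0.605284 : 0.345432 : 0.049284
Convolve the two distributions (both contribute in 2-u steps):
  M: 0.32055979×0.605284 = 0.194030
  M+2: 0.32055979×0.345432 + 0.49124042×0.605284 = 0.408072
  M+4: 0.32055979×0.049284 + 0.49124042×0.345432 + 0.18819979×0.605284 = 0.299403
  M+6: 0.49124042×0.049284 + 0.18819979×0.345432 = 0.089221
  M+8: 0.18819979×0.049284 = 0.009275
Scale to base peak (0.408072) = 100: 47.5 : 100.0 : 73.4 : 21.9 : 2.3

47.5 : 100.0 : 73.4 : 21.9 : 2.3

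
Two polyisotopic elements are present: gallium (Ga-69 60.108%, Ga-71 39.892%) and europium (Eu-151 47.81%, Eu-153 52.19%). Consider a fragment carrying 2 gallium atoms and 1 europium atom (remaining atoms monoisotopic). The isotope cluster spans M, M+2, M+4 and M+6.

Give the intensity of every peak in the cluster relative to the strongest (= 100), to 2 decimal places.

41.34 : 100.00 : 78.11 : 19.88

Gallium pattern (n=2): 0.36129717 : 0.47956567 : 0.15913717
Europium pattern (n=1): 0.4781 : 0.5219
Convolve the two distributions (both contribute in 2-u steps):
  M: 0.36129717×0.4781 = 0.172736
  M+2: 0.36129717×0.5219 + 0.47956567×0.4781 = 0.417841
  M+4: 0.47956567×0.5219 + 0.15913717×0.4781 = 0.326369
  M+6: 0.15913717×0.5219 = 0.083054
Scale to base peak (0.417841) = 100: 41.34 : 100.00 : 78.11 : 19.88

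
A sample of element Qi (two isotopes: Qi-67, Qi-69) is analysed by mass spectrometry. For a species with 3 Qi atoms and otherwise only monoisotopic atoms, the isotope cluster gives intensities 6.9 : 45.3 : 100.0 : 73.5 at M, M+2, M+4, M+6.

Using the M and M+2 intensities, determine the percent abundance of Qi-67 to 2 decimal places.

31.36%

Write p for the Qi-67 fraction. I(M+2)/I(M) = [C(3,1)·p^2·(1−p)] / p^3 = 3·(1−p)/p = 45.3/6.9 = 6.5652
(1−p)/p = 6.5652/3 = 2.1884  ⇒  p = 1/(1 + 2.1884) = 0.3136
Qi-67: 31.36%, Qi-69: 68.64%.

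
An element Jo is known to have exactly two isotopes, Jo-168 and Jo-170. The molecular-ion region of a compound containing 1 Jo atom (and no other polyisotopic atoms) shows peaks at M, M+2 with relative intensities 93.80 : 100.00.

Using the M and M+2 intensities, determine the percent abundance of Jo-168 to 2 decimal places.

Write p for the Jo-168 fraction. I(M+2)/I(M) = [C(1,1)·p^0·(1−p)] / p^1 = 1·(1−p)/p = 100.00/93.80 = 1.0661
(1−p)/p = 1.0661/1 = 1.0661  ⇒  p = 1/(1 + 1.0661) = 0.4840
Jo-168: 48.40%, Jo-170: 51.60%.

48.40%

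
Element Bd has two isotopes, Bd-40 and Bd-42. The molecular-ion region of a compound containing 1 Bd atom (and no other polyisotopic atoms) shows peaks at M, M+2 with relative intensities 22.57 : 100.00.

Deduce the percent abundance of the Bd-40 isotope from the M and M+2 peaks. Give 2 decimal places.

18.41%

Let p = fractional abundance of Bd-40. I(M+2)/I(M) = [C(1,1)·p^0·(1−p)] / p^1 = 1·(1−p)/p = 100.00/22.57 = 4.4307
(1−p)/p = 4.4307/1 = 4.4307  ⇒  p = 1/(1 + 4.4307) = 0.1841
Bd-40: 18.41%, Bd-42: 81.59%.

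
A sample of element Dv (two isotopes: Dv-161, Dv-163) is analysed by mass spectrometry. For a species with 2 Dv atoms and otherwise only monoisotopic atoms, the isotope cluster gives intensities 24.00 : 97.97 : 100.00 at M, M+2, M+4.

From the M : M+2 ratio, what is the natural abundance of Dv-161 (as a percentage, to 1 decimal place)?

32.9%

Let p = fractional abundance of Dv-161. I(M+2)/I(M) = [C(2,1)·p^1·(1−p)] / p^2 = 2·(1−p)/p = 97.97/24.00 = 4.0821
(1−p)/p = 4.0821/2 = 2.0410  ⇒  p = 1/(1 + 2.0410) = 0.3288
Dv-161: 32.9%, Dv-163: 67.1%.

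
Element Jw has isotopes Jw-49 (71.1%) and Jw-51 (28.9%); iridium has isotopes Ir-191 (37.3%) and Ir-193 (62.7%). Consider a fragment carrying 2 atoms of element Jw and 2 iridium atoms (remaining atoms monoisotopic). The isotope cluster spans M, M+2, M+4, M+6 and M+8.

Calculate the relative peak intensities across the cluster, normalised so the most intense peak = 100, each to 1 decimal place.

17.5 : 72.9 : 100.0 : 49.8 : 8.2

Element Jw pattern (n=2): 0.505521 : 0.410958 : 0.083521
Iridium pattern (n=2): 0.139129 : 0.467742 : 0.393129
Convolve the two distributions (both contribute in 2-u steps):
  M: 0.505521×0.139129 = 0.070333
  M+2: 0.505521×0.467742 + 0.410958×0.139129 = 0.293630
  M+4: 0.505521×0.393129 + 0.410958×0.467742 + 0.083521×0.139129 = 0.402577
  M+6: 0.410958×0.393129 + 0.083521×0.467742 = 0.200626
  M+8: 0.083521×0.393129 = 0.032835
Scale to base peak (0.402577) = 100: 17.5 : 72.9 : 100.0 : 49.8 : 8.2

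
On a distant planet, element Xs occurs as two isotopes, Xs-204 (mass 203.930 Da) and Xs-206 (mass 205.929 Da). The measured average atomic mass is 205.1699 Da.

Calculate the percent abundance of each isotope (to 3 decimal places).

Xs-204: 37.974%, Xs-206: 62.026%

With x = fraction of Xs-204 (so Xs-206 is 1 − x):
203.930·x + 205.929·(1 − x) = 205.1699
(203.930 − 205.929)·x = 205.1699 − 205.929
x = -0.7591 / -1.999 = 0.37974 → 37.974% Xs-204, 62.026% Xs-206.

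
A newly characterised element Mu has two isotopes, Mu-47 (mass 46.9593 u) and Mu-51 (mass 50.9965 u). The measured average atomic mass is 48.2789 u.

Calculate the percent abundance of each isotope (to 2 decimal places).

Writing the weighted mean with unknown fraction x of Mu-47:
46.9593·x + 50.9965·(1 − x) = 48.2789
(46.9593 − 50.9965)·x = 48.2789 − 50.9965
x = -2.7176 / -4.0372 = 0.67314 → 67.31% Mu-47, 32.69% Mu-51.

Mu-47: 67.31%, Mu-51: 32.69%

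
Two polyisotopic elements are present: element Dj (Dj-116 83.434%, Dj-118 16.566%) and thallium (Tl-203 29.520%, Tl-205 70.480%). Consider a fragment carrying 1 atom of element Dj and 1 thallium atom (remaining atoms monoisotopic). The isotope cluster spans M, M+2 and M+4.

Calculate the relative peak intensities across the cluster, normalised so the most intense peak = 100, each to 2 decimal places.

Element Dj pattern (n=1): 0.83434 : 0.16566
Thallium pattern (n=1): 0.2952 : 0.7048
Convolve the two distributions (both contribute in 2-u steps):
  M: 0.83434×0.2952 = 0.246297
  M+2: 0.83434×0.7048 + 0.16566×0.2952 = 0.636946
  M+4: 0.16566×0.7048 = 0.116757
Scale to base peak (0.636946) = 100: 38.67 : 100.00 : 18.33

38.67 : 100.00 : 18.33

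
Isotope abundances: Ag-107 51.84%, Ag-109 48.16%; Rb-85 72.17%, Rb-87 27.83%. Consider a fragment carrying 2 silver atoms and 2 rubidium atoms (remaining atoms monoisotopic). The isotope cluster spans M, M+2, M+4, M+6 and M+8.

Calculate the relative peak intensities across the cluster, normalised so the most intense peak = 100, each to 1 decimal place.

38.0 : 100.0 : 93.0 : 35.8 : 4.9

Silver pattern (n=2): 0.26873856 : 0.49932288 : 0.23193856
Rubidium pattern (n=2): 0.52085089 : 0.40169822 : 0.07745089
Convolve the two distributions (both contribute in 2-u steps):
  M: 0.26873856×0.52085089 = 0.139973
  M+2: 0.26873856×0.40169822 + 0.49932288×0.52085089 = 0.368025
  M+4: 0.26873856×0.07745089 + 0.49932288×0.40169822 + 0.23193856×0.52085089 = 0.342197
  M+6: 0.49932288×0.07745089 + 0.23193856×0.40169822 = 0.131842
  M+8: 0.23193856×0.07745089 = 0.017964
Scale to base peak (0.368025) = 100: 38.0 : 100.0 : 93.0 : 35.8 : 4.9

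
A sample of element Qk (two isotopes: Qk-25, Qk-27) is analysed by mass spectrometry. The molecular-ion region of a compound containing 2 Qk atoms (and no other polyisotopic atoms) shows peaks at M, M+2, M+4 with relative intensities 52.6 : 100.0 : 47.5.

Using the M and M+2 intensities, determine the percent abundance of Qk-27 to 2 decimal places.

48.73%

Let p = fractional abundance of Qk-25. I(M+2)/I(M) = [C(2,1)·p^1·(1−p)] / p^2 = 2·(1−p)/p = 100.0/52.6 = 1.9011
(1−p)/p = 1.9011/2 = 0.9506  ⇒  p = 1/(1 + 0.9506) = 0.5127
Qk-25: 51.27%, Qk-27: 48.73%.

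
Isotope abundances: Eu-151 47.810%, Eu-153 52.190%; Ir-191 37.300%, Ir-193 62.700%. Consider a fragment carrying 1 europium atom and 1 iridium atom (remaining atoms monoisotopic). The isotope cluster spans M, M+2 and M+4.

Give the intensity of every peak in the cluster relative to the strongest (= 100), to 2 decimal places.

Europium pattern (n=1): 0.4781 : 0.5219
Iridium pattern (n=1): 0.3730 : 0.6270
Convolve the two distributions (both contribute in 2-u steps):
  M: 0.4781×0.3730 = 0.178331
  M+2: 0.4781×0.6270 + 0.5219×0.3730 = 0.494437
  M+4: 0.5219×0.6270 = 0.327231
Scale to base peak (0.494437) = 100: 36.07 : 100.00 : 66.18

36.07 : 100.00 : 66.18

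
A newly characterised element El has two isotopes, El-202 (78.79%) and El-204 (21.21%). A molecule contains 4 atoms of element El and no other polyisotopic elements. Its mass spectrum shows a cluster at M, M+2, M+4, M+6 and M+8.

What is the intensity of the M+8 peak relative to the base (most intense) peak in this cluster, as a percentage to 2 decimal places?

Binomial terms of (0.7879 + 0.2121)^4: M 0.3854, M+2 0.4150, M+4 0.1676, M+6 0.0301, M+8 0.0020 → M+2 is the base peak.
P(M+2) = C(4,1) × 0.7879^3 × 0.2121^1 = 4 × 0.48911761 × 0.2121 = 0.414967 (base)
P(M+8) = C(4,4) × 0.7879^0 × 0.2121^4 = 1 × 1.0000 × 0.00202378 = 0.002024
Relative intensity = 0.002024 / 0.414967 × 100 = 0.49

0.49%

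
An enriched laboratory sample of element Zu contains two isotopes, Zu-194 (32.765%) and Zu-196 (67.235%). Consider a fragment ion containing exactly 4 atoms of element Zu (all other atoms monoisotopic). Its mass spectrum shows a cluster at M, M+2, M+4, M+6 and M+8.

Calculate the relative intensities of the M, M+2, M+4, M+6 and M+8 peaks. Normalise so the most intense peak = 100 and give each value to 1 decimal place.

2.9 : 23.7 : 73.1 : 100.0 : 51.3

Each Zu atom is independently Zu-194 (p = 0.32765) or Zu-196 (q = 0.67235); the cluster is the binomial expansion (p + q)^4.
P(M) = 0.32765^4 = 0.011525
P(M+2) = 4 × 0.32765^3 × 0.67235^1 = 0.094599
P(M+4) = 6 × 0.32765^2 × 0.67235^2 = 0.291181
P(M+6) = 4 × 0.32765^1 × 0.67235^3 = 0.398342
P(M+8) = 0.67235^4 = 0.204353
The M+6 peak is largest (0.398342); scaling to 100 gives 2.9 : 23.7 : 73.1 : 100.0 : 51.3.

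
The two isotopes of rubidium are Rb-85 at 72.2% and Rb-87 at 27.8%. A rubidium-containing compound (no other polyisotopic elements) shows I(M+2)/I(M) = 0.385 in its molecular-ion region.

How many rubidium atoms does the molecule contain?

The M+2/M ratio from n Rb atoms is n · q/p = n · 0.278/0.722.
n = 0.385 × 0.722/0.278 = 1.00 ≈ 1

1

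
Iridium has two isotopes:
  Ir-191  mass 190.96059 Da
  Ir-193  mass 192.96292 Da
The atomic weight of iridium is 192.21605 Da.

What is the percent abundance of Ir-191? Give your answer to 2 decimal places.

37.30%

Writing the weighted mean with unknown fraction x of Ir-191:
190.96059·x + 192.96292·(1 − x) = 192.21605
(190.96059 − 192.96292)·x = 192.21605 − 192.96292
x = -0.74687 / -2.00233 = 0.37300 → 37.30% Ir-191, 62.70% Ir-193.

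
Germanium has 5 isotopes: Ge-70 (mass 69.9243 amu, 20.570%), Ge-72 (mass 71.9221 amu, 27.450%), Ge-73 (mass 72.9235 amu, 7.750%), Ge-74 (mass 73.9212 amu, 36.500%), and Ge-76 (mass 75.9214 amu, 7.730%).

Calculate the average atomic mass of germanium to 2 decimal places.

Weight each isotope mass by its fractional abundance: 0.20570 × 69.9243 + 0.27450 × 71.9221 + 0.07750 × 72.9235 + 0.36500 × 73.9212 + 0.07730 × 75.9214
= 14.38343 + 19.74262 + 5.65157 + 26.98124 + 5.86872 = 72.62758 amu

72.63 amu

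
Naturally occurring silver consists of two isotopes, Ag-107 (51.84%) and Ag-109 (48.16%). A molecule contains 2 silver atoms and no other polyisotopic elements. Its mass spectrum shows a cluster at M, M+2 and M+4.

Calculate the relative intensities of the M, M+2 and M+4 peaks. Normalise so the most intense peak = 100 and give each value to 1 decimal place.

Expanding (0.5184 + 0.4816)^2:
P(M) = 0.5184^2 = 0.268739
P(M+2) = 2 × 0.5184^1 × 0.4816^1 = 0.499323
P(M+4) = 0.4816^2 = 0.231939
The M+2 peak is largest (0.499323); scaling to 100 gives 53.8 : 100.0 : 46.5.

53.8 : 100.0 : 46.5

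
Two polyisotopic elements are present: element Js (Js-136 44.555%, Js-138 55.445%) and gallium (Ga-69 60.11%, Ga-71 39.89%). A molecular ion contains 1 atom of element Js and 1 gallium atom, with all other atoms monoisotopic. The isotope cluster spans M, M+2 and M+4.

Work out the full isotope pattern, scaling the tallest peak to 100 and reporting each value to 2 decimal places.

Element Js pattern (n=1): 0.44555 : 0.55445
Gallium pattern (n=1): 0.6011 : 0.3989
Convolve the two distributions (both contribute in 2-u steps):
  M: 0.44555×0.6011 = 0.267820
  M+2: 0.44555×0.3989 + 0.55445×0.6011 = 0.511010
  M+4: 0.55445×0.3989 = 0.221170
Scale to base peak (0.511010) = 100: 52.41 : 100.00 : 43.28

52.41 : 100.00 : 43.28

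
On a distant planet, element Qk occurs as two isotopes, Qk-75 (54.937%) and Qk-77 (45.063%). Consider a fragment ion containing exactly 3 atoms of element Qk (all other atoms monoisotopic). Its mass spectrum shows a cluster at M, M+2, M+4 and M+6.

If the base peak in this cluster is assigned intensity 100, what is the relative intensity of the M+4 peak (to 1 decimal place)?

Binomial terms of (0.54937 + 0.45063)^3: M 0.1658, M+2 0.4080, M+4 0.3347, M+6 0.0915 → M+2 is the base peak.
P(M+2) = C(3,1) × 0.54937^2 × 0.45063^1 = 3 × 0.3018074 × 0.45063 = 0.408010 (base)
P(M+4) = C(3,2) × 0.54937^1 × 0.45063^2 = 3 × 0.54937 × 0.2030674 = 0.334677
Relative intensity = 0.334677 / 0.408010 × 100 = 82.0

82.0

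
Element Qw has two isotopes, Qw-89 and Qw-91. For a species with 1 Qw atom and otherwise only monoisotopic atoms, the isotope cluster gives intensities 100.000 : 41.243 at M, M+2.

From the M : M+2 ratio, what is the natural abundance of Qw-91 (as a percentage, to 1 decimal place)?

Write p for the Qw-89 fraction. I(M+2)/I(M) = [C(1,1)·p^0·(1−p)] / p^1 = 1·(1−p)/p = 41.243/100.000 = 0.4124
(1−p)/p = 0.4124/1 = 0.4124  ⇒  p = 1/(1 + 0.4124) = 0.7080
Qw-89: 70.8%, Qw-91: 29.2%.

29.2%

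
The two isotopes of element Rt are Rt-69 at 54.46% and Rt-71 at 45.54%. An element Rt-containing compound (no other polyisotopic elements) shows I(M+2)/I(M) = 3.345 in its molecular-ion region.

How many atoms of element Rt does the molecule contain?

For n independent Rt atoms, I(M+2)/I(M) = n · (abundance Rt-71) / (abundance Rt-69) = n · 0.4554/0.5446.
n = 3.345 × 0.5446/0.4554 = 4.00 ≈ 4

4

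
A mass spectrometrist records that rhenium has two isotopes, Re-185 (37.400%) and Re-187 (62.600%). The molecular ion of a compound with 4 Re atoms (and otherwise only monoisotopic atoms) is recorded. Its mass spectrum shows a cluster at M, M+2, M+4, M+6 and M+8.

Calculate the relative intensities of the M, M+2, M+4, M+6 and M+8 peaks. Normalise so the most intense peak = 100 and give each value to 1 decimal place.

5.3 : 35.7 : 89.6 : 100.0 : 41.8

The 4 Re atoms are independent, so intensities follow the terms of (0.37400 + 0.62600)^4.
P(M) = 0.37400^4 = 0.019565
P(M+2) = 4 × 0.37400^3 × 0.62600^1 = 0.130993
P(M+4) = 6 × 0.37400^2 × 0.62600^2 = 0.328884
P(M+6) = 4 × 0.37400^1 × 0.62600^3 = 0.366990
P(M+8) = 0.62600^4 = 0.153567
The M+6 peak is largest (0.366990); scaling to 100 gives 5.3 : 35.7 : 89.6 : 100.0 : 41.8.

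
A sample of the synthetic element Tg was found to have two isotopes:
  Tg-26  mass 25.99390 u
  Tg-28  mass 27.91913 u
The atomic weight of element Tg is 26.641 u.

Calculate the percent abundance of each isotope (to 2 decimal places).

Tg-26: 66.39%, Tg-28: 33.61%

Let x be the fractional abundance of Tg-26; then Tg-28 has abundance 1 − x.
25.99390·x + 27.91913·(1 − x) = 26.641
(25.99390 − 27.91913)·x = 26.641 − 27.91913
x = -1.27813 / -1.92523 = 0.66388 → 66.39% Tg-26, 33.61% Tg-28.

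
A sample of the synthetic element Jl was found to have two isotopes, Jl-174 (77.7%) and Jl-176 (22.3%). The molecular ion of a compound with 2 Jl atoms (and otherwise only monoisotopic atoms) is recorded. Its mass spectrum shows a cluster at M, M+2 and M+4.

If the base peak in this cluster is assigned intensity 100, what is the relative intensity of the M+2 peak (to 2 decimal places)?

(0.777 + 0.223)^2 gives M 0.6037, M+2 0.3465, M+4 0.0497; the largest is M.
P(M) = C(2,0) × 0.777^2 × 0.223^0 = 1 × 0.603729 × 1.0000 = 0.603729 (base)
P(M+2) = C(2,1) × 0.777^1 × 0.223^1 = 2 × 0.7770 × 0.2230 = 0.346542
Relative intensity = 0.346542 / 0.603729 × 100 = 57.40

57.40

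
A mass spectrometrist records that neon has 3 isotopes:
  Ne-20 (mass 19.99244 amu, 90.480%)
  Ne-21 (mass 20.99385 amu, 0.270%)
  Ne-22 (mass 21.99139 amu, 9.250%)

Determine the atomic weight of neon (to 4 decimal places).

Ar = Σ fᵢ·mᵢ = 0.90480 × 19.99244 + 0.00270 × 20.99385 + 0.09250 × 21.99139
= 18.089160 + 0.056683 + 2.034204 = 20.180047 amu

20.1800 amu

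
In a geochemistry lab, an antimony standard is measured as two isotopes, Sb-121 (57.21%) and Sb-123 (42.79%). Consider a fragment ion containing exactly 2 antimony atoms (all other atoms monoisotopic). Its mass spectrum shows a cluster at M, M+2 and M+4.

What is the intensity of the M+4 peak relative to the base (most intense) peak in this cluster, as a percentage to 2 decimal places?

Term probabilities: M 0.3273, M+2 0.4896, M+4 0.1831. Base peak = M+2.
P(M+2) = C(2,1) × 0.5721^1 × 0.4279^1 = 2 × 0.5721 × 0.4279 = 0.489603 (base)
P(M+4) = C(2,2) × 0.5721^0 × 0.4279^2 = 1 × 1.0000 × 0.18309841 = 0.183098
Relative intensity = 0.183098 / 0.489603 × 100 = 37.40

37.40%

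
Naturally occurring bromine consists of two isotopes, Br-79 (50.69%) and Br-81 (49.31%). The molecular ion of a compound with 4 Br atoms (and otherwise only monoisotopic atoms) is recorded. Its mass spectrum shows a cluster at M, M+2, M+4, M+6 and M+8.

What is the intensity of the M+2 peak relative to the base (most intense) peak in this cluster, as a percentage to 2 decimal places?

(0.5069 + 0.4931)^4 gives M 0.0660, M+2 0.2569, M+4 0.3749, M+6 0.2431, M+8 0.0591; the largest is M+4.
P(M+4) = C(4,2) × 0.5069^2 × 0.4931^2 = 6 × 0.25694761 × 0.24314761 = 0.374857 (base)
P(M+2) = C(4,1) × 0.5069^3 × 0.4931^1 = 4 × 0.13024674 × 0.4931 = 0.256899
Relative intensity = 0.256899 / 0.374857 × 100 = 68.53

68.53%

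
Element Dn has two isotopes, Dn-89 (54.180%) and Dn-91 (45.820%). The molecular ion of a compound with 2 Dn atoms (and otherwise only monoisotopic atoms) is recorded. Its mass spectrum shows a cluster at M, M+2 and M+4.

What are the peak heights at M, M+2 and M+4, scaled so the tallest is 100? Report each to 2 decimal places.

Expanding (0.54180 + 0.45820)^2:
P(M) = 0.54180^2 = 0.293547
P(M+2) = 2 × 0.54180^1 × 0.45820^1 = 0.496506
P(M+4) = 0.45820^2 = 0.209947
The M+2 peak is largest (0.496506); scaling to 100 gives 59.12 : 100.00 : 42.28.

59.12 : 100.00 : 42.28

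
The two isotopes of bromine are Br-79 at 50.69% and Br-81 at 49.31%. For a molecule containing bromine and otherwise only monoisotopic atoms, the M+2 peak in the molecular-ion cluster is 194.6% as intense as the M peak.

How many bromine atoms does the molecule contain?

2

The M+2/M ratio from n Br atoms is n · q/p = n · 0.4931/0.5069.
n = 1.946 × 0.5069/0.4931 = 2.00 ≈ 2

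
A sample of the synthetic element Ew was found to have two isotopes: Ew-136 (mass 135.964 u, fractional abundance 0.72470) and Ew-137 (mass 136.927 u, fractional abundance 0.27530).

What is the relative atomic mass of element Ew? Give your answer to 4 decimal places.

Weight each isotope mass by its fractional abundance: 0.72470 × 135.964 + 0.27530 × 136.927
= 98.53311 + 37.69600 = 136.22911 u

136.2291 u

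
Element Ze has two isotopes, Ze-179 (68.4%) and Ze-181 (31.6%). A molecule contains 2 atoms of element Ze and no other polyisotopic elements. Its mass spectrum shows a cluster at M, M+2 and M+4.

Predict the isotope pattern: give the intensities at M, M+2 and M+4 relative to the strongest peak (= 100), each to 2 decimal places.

Expanding (0.684 + 0.316)^2:
P(M) = 0.684^2 = 0.467856
P(M+2) = 2 × 0.684^1 × 0.316^1 = 0.432288
P(M+4) = 0.316^2 = 0.099856
The M peak is largest (0.467856); scaling to 100 gives 100.00 : 92.40 : 21.34.

100.00 : 92.40 : 21.34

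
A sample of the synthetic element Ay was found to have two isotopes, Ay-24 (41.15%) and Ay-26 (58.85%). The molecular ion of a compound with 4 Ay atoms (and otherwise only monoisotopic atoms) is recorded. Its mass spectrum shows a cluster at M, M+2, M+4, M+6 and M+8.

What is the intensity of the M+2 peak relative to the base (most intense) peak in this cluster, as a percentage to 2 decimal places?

Binomial terms of (0.4115 + 0.5885)^4: M 0.0287, M+2 0.1640, M+4 0.3519, M+6 0.3355, M+8 0.1199 → M+4 is the base peak.
P(M+4) = C(4,2) × 0.4115^2 × 0.5885^2 = 6 × 0.16933225 × 0.34633225 = 0.351871 (base)
P(M+2) = C(4,1) × 0.4115^3 × 0.5885^1 = 4 × 0.06968022 × 0.5885 = 0.164027
Relative intensity = 0.164027 / 0.351871 × 100 = 46.62

46.62%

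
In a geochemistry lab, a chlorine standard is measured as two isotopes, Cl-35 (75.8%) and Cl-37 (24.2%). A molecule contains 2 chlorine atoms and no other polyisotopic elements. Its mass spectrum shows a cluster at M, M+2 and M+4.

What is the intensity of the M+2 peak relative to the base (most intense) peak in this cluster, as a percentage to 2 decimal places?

63.85%

Term probabilities: M 0.5746, M+2 0.3669, M+4 0.0586. Base peak = M.
P(M) = C(2,0) × 0.758^2 × 0.242^0 = 1 × 0.574564 × 1.0000 = 0.574564 (base)
P(M+2) = C(2,1) × 0.758^1 × 0.242^1 = 2 × 0.7580 × 0.2420 = 0.366872
Relative intensity = 0.366872 / 0.574564 × 100 = 63.85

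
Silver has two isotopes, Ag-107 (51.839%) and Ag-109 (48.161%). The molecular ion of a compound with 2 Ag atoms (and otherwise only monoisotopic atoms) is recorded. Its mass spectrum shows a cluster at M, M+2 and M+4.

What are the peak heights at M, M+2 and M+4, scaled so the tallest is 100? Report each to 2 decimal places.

53.82 : 100.00 : 46.45

Each Ag atom is independently Ag-107 (p = 0.51839) or Ag-109 (q = 0.48161); the cluster is the binomial expansion (p + q)^2.
P(M) = 0.51839^2 = 0.268728
P(M+2) = 2 × 0.51839^1 × 0.48161^1 = 0.499324
P(M+4) = 0.48161^2 = 0.231948
The M+2 peak is largest (0.499324); scaling to 100 gives 53.82 : 100.00 : 46.45.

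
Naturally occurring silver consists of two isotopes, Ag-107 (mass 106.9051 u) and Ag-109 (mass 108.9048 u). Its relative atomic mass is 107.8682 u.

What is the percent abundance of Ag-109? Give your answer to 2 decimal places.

Let x be the fractional abundance of Ag-107; then Ag-109 has abundance 1 − x.
106.9051·x + 108.9048·(1 − x) = 107.8682
(106.9051 − 108.9048)·x = 107.8682 − 108.9048
x = -1.0366 / -1.9997 = 0.51838 → 51.84% Ag-107, 48.16% Ag-109.

48.16%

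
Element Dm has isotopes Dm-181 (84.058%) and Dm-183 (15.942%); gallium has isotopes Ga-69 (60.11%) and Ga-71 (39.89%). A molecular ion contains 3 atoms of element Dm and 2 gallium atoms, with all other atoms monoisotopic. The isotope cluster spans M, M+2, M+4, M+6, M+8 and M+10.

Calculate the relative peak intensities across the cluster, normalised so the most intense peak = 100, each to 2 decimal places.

Element Dm pattern (n=3): 0.59393259 : 0.33792643 : 0.06408936 : 0.00405162
Gallium pattern (n=2): 0.36132121 : 0.47955758 : 0.15912121
Convolve the two distributions (both contribute in 2-u steps):
  M: 0.59393259×0.36132121 = 0.214600
  M+2: 0.59393259×0.47955758 + 0.33792643×0.36132121 = 0.406925
  M+4: 0.59393259×0.15912121 + 0.33792643×0.47955758 + 0.06408936×0.36132121 = 0.279719
  M+6: 0.33792643×0.15912121 + 0.06408936×0.47955758 + 0.00405162×0.36132121 = 0.085970
  M+8: 0.06408936×0.15912121 + 0.00405162×0.47955758 = 0.012141
  M+10: 0.00405162×0.15912121 = 0.000645
Scale to base peak (0.406925) = 100: 52.74 : 100.00 : 68.74 : 21.13 : 2.98 : 0.16

52.74 : 100.00 : 68.74 : 21.13 : 2.98 : 0.16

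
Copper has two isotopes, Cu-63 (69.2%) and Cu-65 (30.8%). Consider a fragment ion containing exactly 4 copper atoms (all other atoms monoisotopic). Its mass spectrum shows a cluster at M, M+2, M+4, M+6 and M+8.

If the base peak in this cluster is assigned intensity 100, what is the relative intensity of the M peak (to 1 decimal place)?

56.2

Term probabilities: M 0.2293, M+2 0.4083, M+4 0.2726, M+6 0.0809, M+8 0.0090. Base peak = M+2.
P(M+2) = C(4,1) × 0.692^3 × 0.308^1 = 4 × 0.33137389 × 0.3080 = 0.408253 (base)
P(M) = C(4,0) × 0.692^4 × 0.308^0 = 1 × 0.22931073 × 1.0000 = 0.229311
Relative intensity = 0.229311 / 0.408253 × 100 = 56.2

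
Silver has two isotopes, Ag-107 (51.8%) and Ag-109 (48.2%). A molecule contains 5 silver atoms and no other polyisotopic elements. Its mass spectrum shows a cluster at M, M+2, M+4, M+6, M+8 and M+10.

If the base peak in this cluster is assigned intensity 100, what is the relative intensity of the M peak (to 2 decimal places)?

11.55

Term probabilities: M 0.0373, M+2 0.1735, M+4 0.3229, M+6 0.3005, M+8 0.1398, M+10 0.0260. Base peak = M+4.
P(M+4) = C(5,2) × 0.518^3 × 0.482^2 = 10 × 0.13899183 × 0.232324 = 0.322911 (base)
P(M) = C(5,0) × 0.518^5 × 0.482^0 = 1 × 0.03729484 × 1.0000 = 0.037295
Relative intensity = 0.037295 / 0.322911 × 100 = 11.55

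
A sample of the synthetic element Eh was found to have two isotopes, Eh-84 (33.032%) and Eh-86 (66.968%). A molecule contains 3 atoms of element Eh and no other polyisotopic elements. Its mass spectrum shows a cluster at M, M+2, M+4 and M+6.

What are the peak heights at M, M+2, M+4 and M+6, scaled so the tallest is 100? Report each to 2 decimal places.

8.11 : 49.33 : 100.00 : 67.58

The 3 Eh atoms are independent, so intensities follow the terms of (0.33032 + 0.66968)^3.
P(M) = 0.33032^3 = 0.036042
P(M+2) = 3 × 0.33032^2 × 0.66968^1 = 0.219209
P(M+4) = 3 × 0.33032^1 × 0.66968^2 = 0.444417
P(M+6) = 0.66968^3 = 0.300332
The M+4 peak is largest (0.444417); scaling to 100 gives 8.11 : 49.33 : 100.00 : 67.58.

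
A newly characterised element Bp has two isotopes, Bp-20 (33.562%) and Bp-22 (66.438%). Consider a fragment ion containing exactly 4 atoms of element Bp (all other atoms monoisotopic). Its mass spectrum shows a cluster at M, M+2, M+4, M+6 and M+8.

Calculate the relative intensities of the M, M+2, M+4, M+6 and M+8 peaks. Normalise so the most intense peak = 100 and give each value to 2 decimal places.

Each Bp atom is independently Bp-20 (p = 0.33562) or Bp-22 (q = 0.66438); the cluster is the binomial expansion (p + q)^4.
P(M) = 0.33562^4 = 0.012688
P(M+2) = 4 × 0.33562^3 × 0.66438^1 = 0.100466
P(M+4) = 6 × 0.33562^2 × 0.66438^2 = 0.298318
P(M+6) = 4 × 0.33562^1 × 0.66438^3 = 0.393693
P(M+8) = 0.66438^4 = 0.194835
The M+6 peak is largest (0.393693); scaling to 100 gives 3.22 : 25.52 : 75.77 : 100.00 : 49.49.

3.22 : 25.52 : 75.77 : 100.00 : 49.49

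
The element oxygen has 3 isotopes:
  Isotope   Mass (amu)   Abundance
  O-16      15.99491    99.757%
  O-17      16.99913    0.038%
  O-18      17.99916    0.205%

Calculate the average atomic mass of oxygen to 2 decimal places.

The abundance-weighted mean is 0.99757 × 15.99491 + 0.00038 × 16.99913 + 0.00205 × 17.99916
= 15.956042 + 0.006460 + 0.036898 = 15.999400 amu

16.00 amu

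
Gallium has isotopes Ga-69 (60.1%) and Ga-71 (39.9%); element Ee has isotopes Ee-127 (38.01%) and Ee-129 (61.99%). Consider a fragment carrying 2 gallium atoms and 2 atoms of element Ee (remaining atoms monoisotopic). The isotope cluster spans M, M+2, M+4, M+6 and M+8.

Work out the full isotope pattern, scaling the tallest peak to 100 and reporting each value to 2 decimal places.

Gallium pattern (n=2): 0.361201 : 0.479598 : 0.159201
Element Ee pattern (n=2): 0.14447601 : 0.47124798 : 0.38427601
Convolve the two distributions (both contribute in 2-u steps):
  M: 0.361201×0.14447601 = 0.052185
  M+2: 0.361201×0.47124798 + 0.479598×0.14447601 = 0.239506
  M+4: 0.361201×0.38427601 + 0.479598×0.47124798 + 0.159201×0.14447601 = 0.387811
  M+6: 0.479598×0.38427601 + 0.159201×0.47124798 = 0.259321
  M+8: 0.159201×0.38427601 = 0.061177
Scale to base peak (0.387811) = 100: 13.46 : 61.76 : 100.00 : 66.87 : 15.77

13.46 : 61.76 : 100.00 : 66.87 : 15.77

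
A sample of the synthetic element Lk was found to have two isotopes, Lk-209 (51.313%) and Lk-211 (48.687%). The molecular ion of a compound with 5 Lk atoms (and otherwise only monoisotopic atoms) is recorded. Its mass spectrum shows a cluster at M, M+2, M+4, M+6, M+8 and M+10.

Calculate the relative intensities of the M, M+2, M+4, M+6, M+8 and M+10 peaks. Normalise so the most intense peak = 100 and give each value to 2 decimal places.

11.11 : 52.70 : 100.00 : 94.88 : 45.01 : 8.54

Expanding (0.51313 + 0.48687)^5:
P(M) = 0.51313^5 = 0.035574
P(M+2) = 5 × 0.51313^4 × 0.48687^1 = 0.168769
P(M+4) = 10 × 0.51313^3 × 0.48687^2 = 0.320264
P(M+6) = 10 × 0.51313^2 × 0.48687^3 = 0.303874
P(M+8) = 5 × 0.51313^1 × 0.48687^4 = 0.144162
P(M+10) = 0.48687^5 = 0.027357
The M+4 peak is largest (0.320264); scaling to 100 gives 11.11 : 52.70 : 100.00 : 94.88 : 45.01 : 8.54.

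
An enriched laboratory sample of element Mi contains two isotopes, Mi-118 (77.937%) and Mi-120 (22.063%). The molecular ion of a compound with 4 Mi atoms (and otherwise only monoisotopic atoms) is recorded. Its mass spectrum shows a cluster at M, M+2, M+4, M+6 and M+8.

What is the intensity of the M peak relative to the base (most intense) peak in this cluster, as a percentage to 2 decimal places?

(0.77937 + 0.22063)^4 gives M 0.3690, M+2 0.4178, M+4 0.1774, M+6 0.0335, M+8 0.0024; the largest is M+2.
P(M+2) = C(4,1) × 0.77937^3 × 0.22063^1 = 4 × 0.47340305 × 0.22063 = 0.417788 (base)
P(M) = C(4,0) × 0.77937^4 × 0.22063^0 = 1 × 0.36895614 × 1.0000 = 0.368956
Relative intensity = 0.368956 / 0.417788 × 100 = 88.31

88.31%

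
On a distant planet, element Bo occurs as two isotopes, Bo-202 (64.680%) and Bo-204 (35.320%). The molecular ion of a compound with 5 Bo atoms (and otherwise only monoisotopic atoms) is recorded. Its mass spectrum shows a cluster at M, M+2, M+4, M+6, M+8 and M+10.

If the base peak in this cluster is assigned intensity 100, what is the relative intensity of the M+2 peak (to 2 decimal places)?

(0.64680 + 0.35320)^5 gives M 0.1132, M+2 0.3091, M+4 0.3376, M+6 0.1843, M+8 0.0503, M+10 0.0055; the largest is M+4.
P(M+4) = C(5,2) × 0.64680^3 × 0.35320^2 = 10 × 0.27058894 × 0.12475024 = 0.337560 (base)
P(M+2) = C(5,1) × 0.64680^4 × 0.35320^1 = 5 × 0.17501692 × 0.3532 = 0.309080
Relative intensity = 0.309080 / 0.337560 × 100 = 91.56

91.56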